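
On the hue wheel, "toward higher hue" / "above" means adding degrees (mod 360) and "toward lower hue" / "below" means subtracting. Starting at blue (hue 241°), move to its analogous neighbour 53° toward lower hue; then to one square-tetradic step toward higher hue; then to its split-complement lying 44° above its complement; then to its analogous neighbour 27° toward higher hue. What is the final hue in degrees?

analog 53° ↓ −53°: 241 − 53 = 188°
square ↑ +90°: 188 + 90 = 278°
split-comp 44° ↑ +224°: 278 + 224 = 502 → 502 − 360 = 142°
analog 27° ↑ +27°: 142 + 27 = 169°

169°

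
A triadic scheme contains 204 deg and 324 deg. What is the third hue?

A triad spaces three hues 120° apart.
The full set is {84°, 204°, 324°}.

84°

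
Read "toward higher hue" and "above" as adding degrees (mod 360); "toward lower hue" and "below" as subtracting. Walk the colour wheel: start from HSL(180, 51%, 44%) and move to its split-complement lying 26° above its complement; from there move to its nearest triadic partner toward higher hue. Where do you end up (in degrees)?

146°

+206° (split-comp 26° ↑): 180 + 206 = 386 → 386 − 360 = 26°
+120° (triadic ↑): 26 + 120 = 146°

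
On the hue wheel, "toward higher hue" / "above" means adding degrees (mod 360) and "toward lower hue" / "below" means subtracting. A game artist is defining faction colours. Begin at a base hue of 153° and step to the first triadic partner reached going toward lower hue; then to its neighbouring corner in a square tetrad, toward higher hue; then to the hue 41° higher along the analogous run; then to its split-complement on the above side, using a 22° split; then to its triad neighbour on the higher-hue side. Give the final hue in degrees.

−120° (triadic ↓): 153 − 120 = 33°
+90° (square ↑): 33 + 90 = 123°
+41° (analog 41° ↑): 123 + 41 = 164°
+202° (split-comp 22° ↑): 164 + 202 = 366 → 366 − 360 = 6°
+120° (triadic ↑): 6 + 120 = 126°

126°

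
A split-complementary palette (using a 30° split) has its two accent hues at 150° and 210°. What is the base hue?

0°

The accents sit 30° either side of the complement, so the complement is their short-arc midpoint on the wheel.
Short-arc midpoint of 150° and 210°: 180°.
Base is 180° from the complement: 180 − 180 = 0°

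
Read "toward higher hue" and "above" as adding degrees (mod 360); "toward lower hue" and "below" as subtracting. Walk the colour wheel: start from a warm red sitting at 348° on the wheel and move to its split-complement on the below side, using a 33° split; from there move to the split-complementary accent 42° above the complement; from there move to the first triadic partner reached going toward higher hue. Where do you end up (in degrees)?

348 + 147 = 495 → 495 − 360 = 135°   (split-comp 33° ↓)
135 + 222 = 357°   (split-comp 42° ↑)
357 + 120 = 477 → 477 − 360 = 117°   (triadic ↑)

117°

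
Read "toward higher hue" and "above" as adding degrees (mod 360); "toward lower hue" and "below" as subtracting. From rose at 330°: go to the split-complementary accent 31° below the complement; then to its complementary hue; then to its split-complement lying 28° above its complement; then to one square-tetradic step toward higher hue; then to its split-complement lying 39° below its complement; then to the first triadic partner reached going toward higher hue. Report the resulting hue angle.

+149° (split-comp 31° ↓): 330 + 149 = 479 → 479 − 360 = 119°
+180° (complement): 119 + 180 = 299°
+208° (split-comp 28° ↑): 299 + 208 = 507 → 507 − 360 = 147°
+90° (square ↑): 147 + 90 = 237°
+141° (split-comp 39° ↓): 237 + 141 = 378 → 378 − 360 = 18°
+120° (triadic ↑): 18 + 120 = 138°

138°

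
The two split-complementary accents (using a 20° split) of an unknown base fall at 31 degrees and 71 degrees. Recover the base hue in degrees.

231°

The accents sit 20° either side of the complement, so the complement is their short-arc midpoint on the wheel.
Short-arc midpoint of 31° and 71°: 51°.
Base is 180° from the complement: 51 − 180 = -129 → -129 + 360 = 231°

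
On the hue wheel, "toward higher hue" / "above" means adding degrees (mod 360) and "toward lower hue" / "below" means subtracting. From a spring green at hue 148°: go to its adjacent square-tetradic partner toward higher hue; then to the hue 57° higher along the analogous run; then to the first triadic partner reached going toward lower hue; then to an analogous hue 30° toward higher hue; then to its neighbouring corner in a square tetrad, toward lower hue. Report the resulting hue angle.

115°

148 + 90 = 238°   (square ↑)
238 + 57 = 295°   (analog 57° ↑)
295 − 120 = 175°   (triadic ↓)
175 + 30 = 205°   (analog 30° ↑)
205 − 90 = 115°   (square ↓)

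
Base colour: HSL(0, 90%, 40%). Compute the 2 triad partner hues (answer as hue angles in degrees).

A triad places three hues 120° apart.
0 + 120 = 120°
0 + 240 = 240°

120° and 240°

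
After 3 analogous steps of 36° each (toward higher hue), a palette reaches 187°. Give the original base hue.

79°

3 steps of 36° (toward higher hue) give a net shift of +108°.
Start = end − shift: 187 − 108 = 79°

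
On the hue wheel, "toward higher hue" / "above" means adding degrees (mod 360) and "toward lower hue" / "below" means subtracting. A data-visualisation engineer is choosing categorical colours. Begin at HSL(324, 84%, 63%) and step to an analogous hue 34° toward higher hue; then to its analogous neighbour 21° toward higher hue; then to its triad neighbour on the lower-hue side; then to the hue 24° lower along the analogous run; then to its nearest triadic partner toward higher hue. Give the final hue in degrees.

+34° (analog 34° ↑): 324 + 34 = 358°
+21° (analog 21° ↑): 358 + 21 = 379 → 379 − 360 = 19°
−120° (triadic ↓): 19 − 120 = -101 → -101 + 360 = 259°
−24° (analog 24° ↓): 259 − 24 = 235°
+120° (triadic ↑): 235 + 120 = 355°

355°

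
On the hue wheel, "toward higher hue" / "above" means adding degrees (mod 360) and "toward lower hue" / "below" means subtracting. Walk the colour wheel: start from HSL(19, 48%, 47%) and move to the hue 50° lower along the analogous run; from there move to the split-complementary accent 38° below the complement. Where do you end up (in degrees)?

19 − 50 = -31 → -31 + 360 = 329°   (analog 50° ↓)
329 + 142 = 471 → 471 − 360 = 111°   (split-comp 38° ↓)

111°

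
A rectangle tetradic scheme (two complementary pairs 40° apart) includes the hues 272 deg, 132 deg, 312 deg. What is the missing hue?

A rectangular tetradic uses two complementary pairs 40° apart: offsets 0°, 40°, 180°, 220°.
Among {132°, 272°, 312°}, 312° and 132° are a 180° pair.
The remaining hue 272° needs its own complement: 272 + 180 = 452 → 452 − 360 = 92°

92°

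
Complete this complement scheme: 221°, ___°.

The complement sits 180° across the wheel.
The full set through 221° is {41°, 221°}.
Given {221°}, the missing hue is 41°.

41°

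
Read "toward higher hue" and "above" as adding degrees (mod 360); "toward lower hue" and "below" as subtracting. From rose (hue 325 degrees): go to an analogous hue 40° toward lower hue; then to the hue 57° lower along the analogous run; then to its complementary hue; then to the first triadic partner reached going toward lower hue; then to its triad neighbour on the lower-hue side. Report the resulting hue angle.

168°

325 − 40 = 285°   (analog 40° ↓)
285 − 57 = 228°   (analog 57° ↓)
228 + 180 = 408 → 408 − 360 = 48°   (complement)
48 − 120 = -72 → -72 + 360 = 288°   (triadic ↓)
288 − 120 = 168°   (triadic ↓)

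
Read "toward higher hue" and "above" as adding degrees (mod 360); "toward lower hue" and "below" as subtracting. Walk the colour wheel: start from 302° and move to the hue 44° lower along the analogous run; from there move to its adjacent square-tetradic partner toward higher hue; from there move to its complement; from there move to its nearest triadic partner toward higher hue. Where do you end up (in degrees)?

288°

−44° (analog 44° ↓): 302 − 44 = 258°
+90° (square ↑): 258 + 90 = 348°
+180° (complement): 348 + 180 = 528 → 528 − 360 = 168°
+120° (triadic ↑): 168 + 120 = 288°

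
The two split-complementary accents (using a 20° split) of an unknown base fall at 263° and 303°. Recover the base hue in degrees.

The accents sit 20° either side of the complement, so the complement is their short-arc midpoint on the wheel.
Short-arc midpoint of 263° and 303°: 283°.
Base is 180° from the complement: 283 − 180 = 103°

103°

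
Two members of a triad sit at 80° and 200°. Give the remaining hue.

320°

A triad spaces three hues 120° apart.
The full set is {80°, 200°, 320°}.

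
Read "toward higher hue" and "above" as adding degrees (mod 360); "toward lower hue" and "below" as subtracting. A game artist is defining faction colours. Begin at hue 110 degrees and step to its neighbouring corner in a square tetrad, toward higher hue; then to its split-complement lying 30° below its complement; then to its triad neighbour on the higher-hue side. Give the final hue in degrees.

+90° (square ↑): 110 + 90 = 200°
+150° (split-comp 30° ↓): 200 + 150 = 350°
+120° (triadic ↑): 350 + 120 = 470 → 470 − 360 = 110°

110°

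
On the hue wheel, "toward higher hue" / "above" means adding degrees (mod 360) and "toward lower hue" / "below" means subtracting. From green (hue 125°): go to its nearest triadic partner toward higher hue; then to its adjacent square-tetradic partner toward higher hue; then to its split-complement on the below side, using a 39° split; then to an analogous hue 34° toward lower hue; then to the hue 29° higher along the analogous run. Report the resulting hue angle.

+120° (triadic ↑): 125 + 120 = 245°
+90° (square ↑): 245 + 90 = 335°
+141° (split-comp 39° ↓): 335 + 141 = 476 → 476 − 360 = 116°
−34° (analog 34° ↓): 116 − 34 = 82°
+29° (analog 29° ↑): 82 + 29 = 111°

111°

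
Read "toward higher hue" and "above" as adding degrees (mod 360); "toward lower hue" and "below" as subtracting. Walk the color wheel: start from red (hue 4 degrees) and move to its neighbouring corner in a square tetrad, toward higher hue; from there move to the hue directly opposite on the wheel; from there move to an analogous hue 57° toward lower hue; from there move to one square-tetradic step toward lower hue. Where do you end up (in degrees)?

4 + 90 = 94°   (square ↑)
94 + 180 = 274°   (complement)
274 − 57 = 217°   (analog 57° ↓)
217 − 90 = 127°   (square ↓)

127°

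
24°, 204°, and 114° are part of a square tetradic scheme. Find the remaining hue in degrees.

A square tetradic scheme places four hues every 90°.
The full set through 24° is {24°, 114°, 204°, 294°}.
Given {24°, 114°, 204°}, the missing hue is 294°.

294°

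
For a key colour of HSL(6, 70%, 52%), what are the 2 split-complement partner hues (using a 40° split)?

Complement of 6 degrees: 6 + 180 = 186°
186 − 40 = 146°
186 + 40 = 226°

146° and 226°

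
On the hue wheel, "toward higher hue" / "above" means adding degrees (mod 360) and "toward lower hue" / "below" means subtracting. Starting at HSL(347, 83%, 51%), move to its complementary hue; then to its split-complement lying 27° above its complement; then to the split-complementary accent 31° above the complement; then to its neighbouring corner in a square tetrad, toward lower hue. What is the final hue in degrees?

135°

347 + 180 = 527 → 527 − 360 = 167°   (complement)
167 + 207 = 374 → 374 − 360 = 14°   (split-comp 27° ↑)
14 + 211 = 225°   (split-comp 31° ↑)
225 − 90 = 135°   (square ↓)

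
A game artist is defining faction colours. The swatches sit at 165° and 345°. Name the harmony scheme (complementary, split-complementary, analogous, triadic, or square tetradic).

complementary

Sort the hues: 165°, 345°.
Successive gaps around the wheel: 180°, 180°.
Two hues 180° apart are complementary.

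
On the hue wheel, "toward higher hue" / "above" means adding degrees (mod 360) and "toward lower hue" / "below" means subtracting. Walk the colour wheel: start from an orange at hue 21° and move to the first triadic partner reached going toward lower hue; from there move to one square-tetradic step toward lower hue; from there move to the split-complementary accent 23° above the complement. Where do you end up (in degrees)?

−120° (triadic ↓): 21 − 120 = -99 → -99 + 360 = 261°
−90° (square ↓): 261 − 90 = 171°
+203° (split-comp 23° ↑): 171 + 203 = 374 → 374 − 360 = 14°

14°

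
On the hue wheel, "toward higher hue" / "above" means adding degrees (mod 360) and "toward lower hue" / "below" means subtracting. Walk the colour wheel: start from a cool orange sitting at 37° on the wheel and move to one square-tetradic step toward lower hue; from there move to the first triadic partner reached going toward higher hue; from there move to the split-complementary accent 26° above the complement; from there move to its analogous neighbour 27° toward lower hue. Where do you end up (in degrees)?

−90° (square ↓): 37 − 90 = -53 → -53 + 360 = 307°
+120° (triadic ↑): 307 + 120 = 427 → 427 − 360 = 67°
+206° (split-comp 26° ↑): 67 + 206 = 273°
−27° (analog 27° ↓): 273 − 27 = 246°

246°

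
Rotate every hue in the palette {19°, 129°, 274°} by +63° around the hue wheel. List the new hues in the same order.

82°, 192°, 337°

19 + 63 = 82°
129 + 63 = 192°
274 + 63 = 337°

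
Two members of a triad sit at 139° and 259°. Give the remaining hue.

19°

A triad spaces three hues 120° apart.
The full set is {19°, 139°, 259°}.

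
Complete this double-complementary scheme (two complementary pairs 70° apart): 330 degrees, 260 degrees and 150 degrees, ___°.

80°

A rectangular tetradic uses two complementary pairs 70° apart: offsets 0°, 70°, 180°, 250°.
Among {150°, 260°, 330°}, 330° and 150° are a 180° pair.
The remaining hue 260° needs its own complement: 260 + 180 = 440 → 440 − 360 = 80°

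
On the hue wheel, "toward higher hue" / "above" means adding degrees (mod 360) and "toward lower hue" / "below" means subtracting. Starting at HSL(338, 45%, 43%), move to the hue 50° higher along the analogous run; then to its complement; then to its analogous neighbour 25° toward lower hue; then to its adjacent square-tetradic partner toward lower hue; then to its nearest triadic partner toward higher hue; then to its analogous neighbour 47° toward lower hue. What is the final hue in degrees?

166°

338 + 50 = 388 → 388 − 360 = 28°   (analog 50° ↑)
28 + 180 = 208°   (complement)
208 − 25 = 183°   (analog 25° ↓)
183 − 90 = 93°   (square ↓)
93 + 120 = 213°   (triadic ↑)
213 − 47 = 166°   (analog 47° ↓)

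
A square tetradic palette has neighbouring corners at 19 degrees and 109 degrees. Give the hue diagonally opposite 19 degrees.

A square tetradic scheme places four hues 90° apart; opposite corners are 180° apart.
19 + 180 = 199°

199°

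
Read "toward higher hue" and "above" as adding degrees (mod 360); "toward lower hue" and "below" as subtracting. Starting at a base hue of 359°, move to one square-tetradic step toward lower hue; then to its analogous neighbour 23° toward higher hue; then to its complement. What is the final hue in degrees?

112°

−90° (square ↓): 359 − 90 = 269°
+23° (analog 23° ↑): 269 + 23 = 292°
+180° (complement): 292 + 180 = 472 → 472 − 360 = 112°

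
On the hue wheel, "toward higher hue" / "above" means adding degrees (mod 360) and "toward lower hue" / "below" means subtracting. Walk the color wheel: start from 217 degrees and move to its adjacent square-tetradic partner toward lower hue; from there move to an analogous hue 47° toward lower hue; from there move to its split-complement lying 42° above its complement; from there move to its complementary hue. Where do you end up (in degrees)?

217 − 90 = 127°   (square ↓)
127 − 47 = 80°   (analog 47° ↓)
80 + 222 = 302°   (split-comp 42° ↑)
302 + 180 = 482 → 482 − 360 = 122°   (complement)

122°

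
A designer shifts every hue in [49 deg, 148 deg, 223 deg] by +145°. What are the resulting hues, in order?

194°, 293°, 8°

49 + 145 = 194°
148 + 145 = 293°
223 + 145 = 368 → 368 − 360 = 8°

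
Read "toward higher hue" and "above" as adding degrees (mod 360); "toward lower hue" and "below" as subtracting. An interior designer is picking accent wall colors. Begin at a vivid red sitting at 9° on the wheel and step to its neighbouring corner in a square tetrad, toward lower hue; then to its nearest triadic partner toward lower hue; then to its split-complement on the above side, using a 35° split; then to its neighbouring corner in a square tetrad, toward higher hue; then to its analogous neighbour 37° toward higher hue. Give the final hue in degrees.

141°

−90° (square ↓): 9 − 90 = -81 → -81 + 360 = 279°
−120° (triadic ↓): 279 − 120 = 159°
+215° (split-comp 35° ↑): 159 + 215 = 374 → 374 − 360 = 14°
+90° (square ↑): 14 + 90 = 104°
+37° (analog 37° ↑): 104 + 37 = 141°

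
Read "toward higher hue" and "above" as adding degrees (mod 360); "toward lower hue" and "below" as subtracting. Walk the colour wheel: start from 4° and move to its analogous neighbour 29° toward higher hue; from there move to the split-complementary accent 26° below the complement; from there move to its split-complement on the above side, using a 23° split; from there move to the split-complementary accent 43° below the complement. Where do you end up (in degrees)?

167°

analog 29° ↑ +29°: 4 + 29 = 33°
split-comp 26° ↓ +154°: 33 + 154 = 187°
split-comp 23° ↑ +203°: 187 + 203 = 390 → 390 − 360 = 30°
split-comp 43° ↓ +137°: 30 + 137 = 167°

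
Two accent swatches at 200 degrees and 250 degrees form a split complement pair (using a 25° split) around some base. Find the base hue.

The accents sit 25° either side of the complement, so the complement is their short-arc midpoint on the wheel.
Short-arc midpoint of 200° and 250°: 225°.
Base is 180° from the complement: 225 − 180 = 45°

45°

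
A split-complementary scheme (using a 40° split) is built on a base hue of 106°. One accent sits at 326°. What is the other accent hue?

246°

Split-complementary hues sit 40° either side of the complement.
Complement of the base 106°: 106 + 180 = 286°
The given accent 326° is 40° one side of 286°; the other accent sits 40° the other side: 286 − 40 = 246°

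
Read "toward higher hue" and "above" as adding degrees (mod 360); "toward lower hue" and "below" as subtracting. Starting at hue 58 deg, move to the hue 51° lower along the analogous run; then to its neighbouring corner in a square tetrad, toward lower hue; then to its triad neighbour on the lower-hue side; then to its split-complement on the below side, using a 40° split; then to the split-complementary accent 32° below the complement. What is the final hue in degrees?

58 − 51 = 7°   (analog 51° ↓)
7 − 90 = -83 → -83 + 360 = 277°   (square ↓)
277 − 120 = 157°   (triadic ↓)
157 + 140 = 297°   (split-comp 40° ↓)
297 + 148 = 445 → 445 − 360 = 85°   (split-comp 32° ↓)

85°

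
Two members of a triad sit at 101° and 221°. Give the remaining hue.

341°

A triad spaces three hues 120° apart.
The full set is {101°, 221°, 341°}.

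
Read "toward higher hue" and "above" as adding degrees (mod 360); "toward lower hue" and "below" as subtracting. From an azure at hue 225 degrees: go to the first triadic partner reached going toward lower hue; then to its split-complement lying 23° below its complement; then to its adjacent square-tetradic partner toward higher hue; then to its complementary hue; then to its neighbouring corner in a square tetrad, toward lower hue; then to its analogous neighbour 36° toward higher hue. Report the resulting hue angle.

225 − 120 = 105°   (triadic ↓)
105 + 157 = 262°   (split-comp 23° ↓)
262 + 90 = 352°   (square ↑)
352 + 180 = 532 → 532 − 360 = 172°   (complement)
172 − 90 = 82°   (square ↓)
82 + 36 = 118°   (analog 36° ↑)

118°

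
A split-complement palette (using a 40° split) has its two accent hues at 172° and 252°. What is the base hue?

32°

The accents sit 40° either side of the complement, so the complement is their short-arc midpoint on the wheel.
Short-arc midpoint of 172° and 252°: 212°.
Base is 180° from the complement: 212 − 180 = 32°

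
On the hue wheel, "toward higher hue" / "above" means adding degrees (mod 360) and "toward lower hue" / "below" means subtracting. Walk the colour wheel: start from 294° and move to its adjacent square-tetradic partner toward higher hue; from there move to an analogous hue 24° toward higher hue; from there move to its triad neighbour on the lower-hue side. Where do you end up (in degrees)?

294 + 90 = 384 → 384 − 360 = 24°   (square ↑)
24 + 24 = 48°   (analog 24° ↑)
48 − 120 = -72 → -72 + 360 = 288°   (triadic ↓)

288°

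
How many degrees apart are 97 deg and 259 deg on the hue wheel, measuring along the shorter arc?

162°

|97 − 259| = 162.
162 ≤ 180, so the shorter arc is 162°.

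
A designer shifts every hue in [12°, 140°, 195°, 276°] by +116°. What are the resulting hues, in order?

12 + 116 = 128°
140 + 116 = 256°
195 + 116 = 311°
276 + 116 = 392 → 392 − 360 = 32°

128°, 256°, 311°, 32°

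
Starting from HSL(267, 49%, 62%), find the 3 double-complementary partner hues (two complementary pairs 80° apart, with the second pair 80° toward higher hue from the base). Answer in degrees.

347°, 87°, 167°

A rectangular tetradic uses two complementary pairs 80° apart: offsets 0°, 80°, 180°, 260°.
267 + 80 = 347°
267 + 180 = 447 → 447 − 360 = 87°
267 + 260 = 527 → 527 − 360 = 167°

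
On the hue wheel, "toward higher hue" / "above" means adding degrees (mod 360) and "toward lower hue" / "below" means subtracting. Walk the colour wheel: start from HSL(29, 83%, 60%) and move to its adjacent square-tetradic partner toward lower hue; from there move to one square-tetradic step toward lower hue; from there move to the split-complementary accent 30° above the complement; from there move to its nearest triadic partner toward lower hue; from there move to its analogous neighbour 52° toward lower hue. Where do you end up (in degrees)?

square ↓ −90°: 29 − 90 = -61 → -61 + 360 = 299°
square ↓ −90°: 299 − 90 = 209°
split-comp 30° ↑ +210°: 209 + 210 = 419 → 419 − 360 = 59°
triadic ↓ −120°: 59 − 120 = -61 → -61 + 360 = 299°
analog 52° ↓ −52°: 299 − 52 = 247°

247°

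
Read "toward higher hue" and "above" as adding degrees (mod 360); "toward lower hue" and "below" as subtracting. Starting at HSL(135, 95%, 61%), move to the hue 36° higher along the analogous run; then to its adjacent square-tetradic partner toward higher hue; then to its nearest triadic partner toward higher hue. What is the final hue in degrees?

+36° (analog 36° ↑): 135 + 36 = 171°
+90° (square ↑): 171 + 90 = 261°
+120° (triadic ↑): 261 + 120 = 381 → 381 − 360 = 21°

21°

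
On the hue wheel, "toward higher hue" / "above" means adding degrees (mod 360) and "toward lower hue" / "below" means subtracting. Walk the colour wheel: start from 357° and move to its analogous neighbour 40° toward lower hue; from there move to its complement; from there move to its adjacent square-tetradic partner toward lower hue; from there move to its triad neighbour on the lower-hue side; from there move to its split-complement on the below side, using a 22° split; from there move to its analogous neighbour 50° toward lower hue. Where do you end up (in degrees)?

−40° (analog 40° ↓): 357 − 40 = 317°
+180° (complement): 317 + 180 = 497 → 497 − 360 = 137°
−90° (square ↓): 137 − 90 = 47°
−120° (triadic ↓): 47 − 120 = -73 → -73 + 360 = 287°
+158° (split-comp 22° ↓): 287 + 158 = 445 → 445 − 360 = 85°
−50° (analog 50° ↓): 85 − 50 = 35°

35°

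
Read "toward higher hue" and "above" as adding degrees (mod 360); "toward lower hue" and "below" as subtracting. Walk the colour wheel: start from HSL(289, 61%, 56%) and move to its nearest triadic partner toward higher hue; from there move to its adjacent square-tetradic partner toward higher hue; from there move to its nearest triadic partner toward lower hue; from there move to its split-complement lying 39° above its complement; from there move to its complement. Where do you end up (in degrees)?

58°

289 + 120 = 409 → 409 − 360 = 49°   (triadic ↑)
49 + 90 = 139°   (square ↑)
139 − 120 = 19°   (triadic ↓)
19 + 219 = 238°   (split-comp 39° ↑)
238 + 180 = 418 → 418 − 360 = 58°   (complement)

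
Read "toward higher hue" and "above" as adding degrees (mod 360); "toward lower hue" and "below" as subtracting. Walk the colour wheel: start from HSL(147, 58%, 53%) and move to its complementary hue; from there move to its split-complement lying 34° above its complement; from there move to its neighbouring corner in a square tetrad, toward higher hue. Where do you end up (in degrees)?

271°

complement +180°: 147 + 180 = 327°
split-comp 34° ↑ +214°: 327 + 214 = 541 → 541 − 360 = 181°
square ↑ +90°: 181 + 90 = 271°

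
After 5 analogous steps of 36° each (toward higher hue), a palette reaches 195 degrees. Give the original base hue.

15°

5 steps of 36° (toward higher hue) give a net shift of +180°.
Start = end − shift: 195 − 180 = 15°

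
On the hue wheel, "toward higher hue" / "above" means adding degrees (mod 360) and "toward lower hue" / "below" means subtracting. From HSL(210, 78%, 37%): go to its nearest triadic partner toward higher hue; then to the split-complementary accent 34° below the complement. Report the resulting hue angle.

210 + 120 = 330°   (triadic ↑)
330 + 146 = 476 → 476 − 360 = 116°   (split-comp 34° ↓)

116°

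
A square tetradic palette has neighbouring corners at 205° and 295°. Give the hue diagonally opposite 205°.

25°

A square tetradic scheme places four hues 90° apart; opposite corners are 180° apart.
205 + 180 = 385 → 385 − 360 = 25°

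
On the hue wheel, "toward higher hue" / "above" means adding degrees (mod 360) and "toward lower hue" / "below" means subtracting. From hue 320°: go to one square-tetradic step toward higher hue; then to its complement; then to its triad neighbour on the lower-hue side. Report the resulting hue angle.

320 + 90 = 410 → 410 − 360 = 50°   (square ↑)
50 + 180 = 230°   (complement)
230 − 120 = 110°   (triadic ↓)

110°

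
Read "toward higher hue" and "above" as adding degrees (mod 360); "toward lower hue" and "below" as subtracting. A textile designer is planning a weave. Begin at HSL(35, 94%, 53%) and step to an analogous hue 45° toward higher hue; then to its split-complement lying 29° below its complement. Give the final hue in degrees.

231°

+45° (analog 45° ↑): 35 + 45 = 80°
+151° (split-comp 29° ↓): 80 + 151 = 231°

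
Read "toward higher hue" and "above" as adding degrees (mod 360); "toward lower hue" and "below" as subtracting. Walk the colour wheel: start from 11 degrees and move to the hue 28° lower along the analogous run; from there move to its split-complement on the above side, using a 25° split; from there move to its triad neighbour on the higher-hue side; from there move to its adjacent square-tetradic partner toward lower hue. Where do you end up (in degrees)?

218°

−28° (analog 28° ↓): 11 − 28 = -17 → -17 + 360 = 343°
+205° (split-comp 25° ↑): 343 + 205 = 548 → 548 − 360 = 188°
+120° (triadic ↑): 188 + 120 = 308°
−90° (square ↓): 308 − 90 = 218°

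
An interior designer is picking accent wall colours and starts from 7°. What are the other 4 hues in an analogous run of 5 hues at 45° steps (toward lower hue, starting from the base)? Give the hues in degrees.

322°, 277°, 232°, 187°

Analogous hues sit every 45° along the wheel.
7 − 45 = -38 → -38 + 360 = 322°
7 − 90 = -83 → -83 + 360 = 277°
7 − 135 = -128 → -128 + 360 = 232°
7 − 180 = -173 → -173 + 360 = 187°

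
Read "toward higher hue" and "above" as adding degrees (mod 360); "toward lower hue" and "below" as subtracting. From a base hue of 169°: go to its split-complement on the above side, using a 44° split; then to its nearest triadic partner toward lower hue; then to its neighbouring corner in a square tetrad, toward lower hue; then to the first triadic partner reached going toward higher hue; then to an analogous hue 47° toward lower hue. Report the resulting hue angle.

169 + 224 = 393 → 393 − 360 = 33°   (split-comp 44° ↑)
33 − 120 = -87 → -87 + 360 = 273°   (triadic ↓)
273 − 90 = 183°   (square ↓)
183 + 120 = 303°   (triadic ↑)
303 − 47 = 256°   (analog 47° ↓)

256°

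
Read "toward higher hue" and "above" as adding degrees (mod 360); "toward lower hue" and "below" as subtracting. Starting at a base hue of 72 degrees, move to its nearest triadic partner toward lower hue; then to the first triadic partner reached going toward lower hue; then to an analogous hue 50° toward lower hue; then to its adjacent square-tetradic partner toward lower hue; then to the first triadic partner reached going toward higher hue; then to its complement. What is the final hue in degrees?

triadic ↓ −120°: 72 − 120 = -48 → -48 + 360 = 312°
triadic ↓ −120°: 312 − 120 = 192°
analog 50° ↓ −50°: 192 − 50 = 142°
square ↓ −90°: 142 − 90 = 52°
triadic ↑ +120°: 52 + 120 = 172°
complement +180°: 172 + 180 = 352°

352°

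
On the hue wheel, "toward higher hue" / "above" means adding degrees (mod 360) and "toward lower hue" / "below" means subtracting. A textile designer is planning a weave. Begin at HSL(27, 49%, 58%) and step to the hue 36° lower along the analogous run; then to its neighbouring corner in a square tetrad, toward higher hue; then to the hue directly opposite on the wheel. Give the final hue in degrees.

261°

27 − 36 = -9 → -9 + 360 = 351°   (analog 36° ↓)
351 + 90 = 441 → 441 − 360 = 81°   (square ↑)
81 + 180 = 261°   (complement)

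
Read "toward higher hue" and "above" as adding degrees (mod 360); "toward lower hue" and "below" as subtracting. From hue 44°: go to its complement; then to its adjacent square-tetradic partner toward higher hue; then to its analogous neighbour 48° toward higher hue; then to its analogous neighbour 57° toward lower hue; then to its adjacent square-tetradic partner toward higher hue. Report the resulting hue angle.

44 + 180 = 224°   (complement)
224 + 90 = 314°   (square ↑)
314 + 48 = 362 → 362 − 360 = 2°   (analog 48° ↑)
2 − 57 = -55 → -55 + 360 = 305°   (analog 57° ↓)
305 + 90 = 395 → 395 − 360 = 35°   (square ↑)

35°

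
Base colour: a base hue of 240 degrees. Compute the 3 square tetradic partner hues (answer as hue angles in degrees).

330°, 60° and 150°

A square tetradic scheme places four hues every 90°.
240 + 90 = 330°
240 + 180 = 420 → 420 − 360 = 60°
240 + 270 = 510 → 510 − 360 = 150°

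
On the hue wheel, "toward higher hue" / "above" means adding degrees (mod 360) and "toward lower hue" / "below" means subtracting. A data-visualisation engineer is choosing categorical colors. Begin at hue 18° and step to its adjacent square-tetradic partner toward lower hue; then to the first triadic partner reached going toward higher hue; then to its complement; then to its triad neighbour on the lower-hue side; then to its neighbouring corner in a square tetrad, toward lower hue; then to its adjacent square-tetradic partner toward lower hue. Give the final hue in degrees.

288°

−90° (square ↓): 18 − 90 = -72 → -72 + 360 = 288°
+120° (triadic ↑): 288 + 120 = 408 → 408 − 360 = 48°
+180° (complement): 48 + 180 = 228°
−120° (triadic ↓): 228 − 120 = 108°
−90° (square ↓): 108 − 90 = 18°
−90° (square ↓): 18 − 90 = -72 → -72 + 360 = 288°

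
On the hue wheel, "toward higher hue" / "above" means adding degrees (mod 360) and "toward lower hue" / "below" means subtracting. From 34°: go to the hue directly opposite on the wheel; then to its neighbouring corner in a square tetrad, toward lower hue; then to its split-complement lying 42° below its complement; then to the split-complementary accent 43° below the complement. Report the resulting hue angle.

34 + 180 = 214°   (complement)
214 − 90 = 124°   (square ↓)
124 + 138 = 262°   (split-comp 42° ↓)
262 + 137 = 399 → 399 − 360 = 39°   (split-comp 43° ↓)

39°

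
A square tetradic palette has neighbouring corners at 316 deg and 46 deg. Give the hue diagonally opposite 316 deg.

A square tetradic scheme places four hues 90° apart; opposite corners are 180° apart.
316 + 180 = 496 → 496 − 360 = 136°

136°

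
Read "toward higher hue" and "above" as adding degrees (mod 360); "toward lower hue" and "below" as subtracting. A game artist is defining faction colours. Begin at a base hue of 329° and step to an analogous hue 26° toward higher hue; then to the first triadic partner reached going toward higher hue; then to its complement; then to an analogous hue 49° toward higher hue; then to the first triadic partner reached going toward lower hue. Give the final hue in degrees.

329 + 26 = 355°   (analog 26° ↑)
355 + 120 = 475 → 475 − 360 = 115°   (triadic ↑)
115 + 180 = 295°   (complement)
295 + 49 = 344°   (analog 49° ↑)
344 − 120 = 224°   (triadic ↓)

224°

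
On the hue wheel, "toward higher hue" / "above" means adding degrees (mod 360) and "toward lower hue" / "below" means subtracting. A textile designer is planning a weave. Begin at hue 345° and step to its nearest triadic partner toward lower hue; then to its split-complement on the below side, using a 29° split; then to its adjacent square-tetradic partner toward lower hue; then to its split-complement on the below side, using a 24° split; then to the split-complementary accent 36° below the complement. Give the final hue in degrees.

345 − 120 = 225°   (triadic ↓)
225 + 151 = 376 → 376 − 360 = 16°   (split-comp 29° ↓)
16 − 90 = -74 → -74 + 360 = 286°   (square ↓)
286 + 156 = 442 → 442 − 360 = 82°   (split-comp 24° ↓)
82 + 144 = 226°   (split-comp 36° ↓)

226°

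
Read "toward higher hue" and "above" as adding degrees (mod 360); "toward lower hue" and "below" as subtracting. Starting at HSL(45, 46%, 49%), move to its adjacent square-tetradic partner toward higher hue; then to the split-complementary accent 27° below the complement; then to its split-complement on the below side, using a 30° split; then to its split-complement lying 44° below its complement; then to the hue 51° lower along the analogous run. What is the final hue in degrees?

+90° (square ↑): 45 + 90 = 135°
+153° (split-comp 27° ↓): 135 + 153 = 288°
+150° (split-comp 30° ↓): 288 + 150 = 438 → 438 − 360 = 78°
+136° (split-comp 44° ↓): 78 + 136 = 214°
−51° (analog 51° ↓): 214 − 51 = 163°

163°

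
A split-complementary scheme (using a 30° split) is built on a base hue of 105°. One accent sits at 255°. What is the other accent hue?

315°

Split-complementary hues sit 30° either side of the complement.
Complement of the base 105°: 105 + 180 = 285°
The given accent 255° is 30° one side of 285°; the other accent sits 30° the other side: 285 + 30 = 315°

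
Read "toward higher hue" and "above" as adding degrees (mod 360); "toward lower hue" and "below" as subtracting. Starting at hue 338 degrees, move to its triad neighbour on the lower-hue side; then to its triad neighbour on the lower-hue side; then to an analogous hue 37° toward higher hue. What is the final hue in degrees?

135°

triadic ↓ −120°: 338 − 120 = 218°
triadic ↓ −120°: 218 − 120 = 98°
analog 37° ↑ +37°: 98 + 37 = 135°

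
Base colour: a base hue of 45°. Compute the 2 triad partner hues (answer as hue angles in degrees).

A triad places three hues 120° apart.
45 + 120 = 165°
45 + 240 = 285°

165° and 285°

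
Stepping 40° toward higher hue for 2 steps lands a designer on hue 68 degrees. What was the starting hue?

2 steps of 40° (toward higher hue) give a net shift of +80°.
Start = end − shift: 68 − 80 = -12 → -12 + 360 = 348°

348°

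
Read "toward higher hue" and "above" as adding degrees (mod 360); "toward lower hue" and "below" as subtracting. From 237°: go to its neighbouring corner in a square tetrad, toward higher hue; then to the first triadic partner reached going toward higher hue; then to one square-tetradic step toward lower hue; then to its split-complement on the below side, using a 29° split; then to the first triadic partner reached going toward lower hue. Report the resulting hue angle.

+90° (square ↑): 237 + 90 = 327°
+120° (triadic ↑): 327 + 120 = 447 → 447 − 360 = 87°
−90° (square ↓): 87 − 90 = -3 → -3 + 360 = 357°
+151° (split-comp 29° ↓): 357 + 151 = 508 → 508 − 360 = 148°
−120° (triadic ↓): 148 − 120 = 28°

28°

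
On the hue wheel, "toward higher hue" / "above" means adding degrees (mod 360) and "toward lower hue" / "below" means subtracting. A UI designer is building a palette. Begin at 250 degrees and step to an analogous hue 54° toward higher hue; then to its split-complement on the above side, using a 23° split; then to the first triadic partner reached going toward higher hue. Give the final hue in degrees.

250 + 54 = 304°   (analog 54° ↑)
304 + 203 = 507 → 507 − 360 = 147°   (split-comp 23° ↑)
147 + 120 = 267°   (triadic ↑)

267°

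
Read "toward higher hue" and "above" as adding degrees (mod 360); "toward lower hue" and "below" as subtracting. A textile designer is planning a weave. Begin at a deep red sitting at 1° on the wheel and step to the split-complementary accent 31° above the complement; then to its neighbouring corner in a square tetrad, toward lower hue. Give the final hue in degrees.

split-comp 31° ↑ +211°: 1 + 211 = 212°
square ↓ −90°: 212 − 90 = 122°

122°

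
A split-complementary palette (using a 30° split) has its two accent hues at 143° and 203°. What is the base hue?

353°

The accents sit 30° either side of the complement, so the complement is their short-arc midpoint on the wheel.
Short-arc midpoint of 143° and 203°: 173°.
Base is 180° from the complement: 173 − 180 = -7 → -7 + 360 = 353°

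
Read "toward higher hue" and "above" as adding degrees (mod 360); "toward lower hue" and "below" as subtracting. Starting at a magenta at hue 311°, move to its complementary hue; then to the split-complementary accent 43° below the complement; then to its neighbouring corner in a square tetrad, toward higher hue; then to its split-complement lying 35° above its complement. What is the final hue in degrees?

213°

+180° (complement): 311 + 180 = 491 → 491 − 360 = 131°
+137° (split-comp 43° ↓): 131 + 137 = 268°
+90° (square ↑): 268 + 90 = 358°
+215° (split-comp 35° ↑): 358 + 215 = 573 → 573 − 360 = 213°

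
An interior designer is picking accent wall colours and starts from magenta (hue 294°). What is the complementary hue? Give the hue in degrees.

114°

294 + 180 = 474 → 474 − 360 = 114°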